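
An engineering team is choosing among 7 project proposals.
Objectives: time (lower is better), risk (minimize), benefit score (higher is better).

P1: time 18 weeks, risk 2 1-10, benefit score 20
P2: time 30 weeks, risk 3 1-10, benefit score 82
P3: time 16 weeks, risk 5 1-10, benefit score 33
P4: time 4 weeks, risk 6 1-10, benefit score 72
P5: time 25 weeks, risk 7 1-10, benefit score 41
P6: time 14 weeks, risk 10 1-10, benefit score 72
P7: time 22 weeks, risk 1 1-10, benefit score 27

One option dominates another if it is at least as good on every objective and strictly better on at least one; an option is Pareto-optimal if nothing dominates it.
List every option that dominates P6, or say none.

P4

P4: time 4≤14, risk 6≤10, benefit score 72≥72 — dominates P6.
Others (P1, P2, P3, P5, P7) are each worse than P6 on at least one objective.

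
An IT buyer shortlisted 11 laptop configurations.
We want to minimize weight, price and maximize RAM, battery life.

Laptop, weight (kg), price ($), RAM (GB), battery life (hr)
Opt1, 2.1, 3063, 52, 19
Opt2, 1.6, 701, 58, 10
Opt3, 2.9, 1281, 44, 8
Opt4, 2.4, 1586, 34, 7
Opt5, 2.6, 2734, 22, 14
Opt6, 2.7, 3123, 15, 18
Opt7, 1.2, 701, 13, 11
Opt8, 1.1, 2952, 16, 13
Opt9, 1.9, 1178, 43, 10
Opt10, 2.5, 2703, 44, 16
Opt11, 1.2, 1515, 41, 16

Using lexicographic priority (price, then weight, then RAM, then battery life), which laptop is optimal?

First minimize price: best is 701, kept {Opt2, Opt7}.
Then minimize weight: best is 1.2, kept {Opt7}.

Opt7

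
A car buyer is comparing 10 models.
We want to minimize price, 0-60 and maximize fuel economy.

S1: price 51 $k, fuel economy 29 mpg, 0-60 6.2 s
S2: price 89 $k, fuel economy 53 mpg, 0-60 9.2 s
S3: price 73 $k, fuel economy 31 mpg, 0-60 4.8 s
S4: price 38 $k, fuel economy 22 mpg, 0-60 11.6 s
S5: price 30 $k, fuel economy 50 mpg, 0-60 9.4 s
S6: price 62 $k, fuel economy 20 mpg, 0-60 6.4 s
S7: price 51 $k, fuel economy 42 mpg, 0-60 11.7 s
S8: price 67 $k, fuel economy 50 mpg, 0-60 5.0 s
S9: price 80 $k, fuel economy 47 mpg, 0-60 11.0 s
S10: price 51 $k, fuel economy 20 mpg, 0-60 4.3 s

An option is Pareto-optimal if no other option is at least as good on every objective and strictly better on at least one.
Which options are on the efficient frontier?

S1, S2, S3, S5, S8, S10

S1: not dominated.
S2: not dominated (best fuel economy).
S3: not dominated.
S4: dominated by S5 (price 30≤38, fuel economy 50≥22, 0-60 9.4≤11.6).
S5: not dominated (best price).
S6: dominated by S1 (price 51≤62, fuel economy 29≥20, 0-60 6.2≤6.4).
S7: dominated by S5 (price 30≤51, fuel economy 50≥42, 0-60 9.4≤11.7).
S8: not dominated.
S9: dominated by S5 (price 30≤80, fuel economy 50≥47, 0-60 9.4≤11.0).
S10: not dominated (best 0-60).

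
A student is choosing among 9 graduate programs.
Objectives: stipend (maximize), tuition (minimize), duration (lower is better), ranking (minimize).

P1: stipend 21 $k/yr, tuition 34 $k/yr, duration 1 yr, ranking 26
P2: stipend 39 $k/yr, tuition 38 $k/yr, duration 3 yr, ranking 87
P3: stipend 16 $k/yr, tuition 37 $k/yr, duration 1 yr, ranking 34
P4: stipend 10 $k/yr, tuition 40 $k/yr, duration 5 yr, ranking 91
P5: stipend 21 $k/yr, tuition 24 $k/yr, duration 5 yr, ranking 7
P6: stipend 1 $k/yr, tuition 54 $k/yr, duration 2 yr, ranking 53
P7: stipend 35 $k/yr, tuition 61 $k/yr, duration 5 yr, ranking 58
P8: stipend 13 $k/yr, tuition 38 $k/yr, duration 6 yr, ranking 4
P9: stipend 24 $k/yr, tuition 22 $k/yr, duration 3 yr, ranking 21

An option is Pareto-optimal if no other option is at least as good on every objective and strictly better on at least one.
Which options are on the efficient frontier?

P1, P2, P5, P7, P8, P9

P1: not dominated.
P2: not dominated (best stipend).
P3: dominated by P1 (stipend 21≥16, tuition 34≤37, duration 1≤1, ranking 26≤34).
P4: dominated by P1 (stipend 21≥10, tuition 34≤40, duration 1≤5, ranking 26≤91).
P5: not dominated.
P6: dominated by P1 (stipend 21≥1, tuition 34≤54, duration 1≤2, ranking 26≤53).
P7: not dominated.
P8: not dominated (best ranking).
P9: not dominated (best tuition).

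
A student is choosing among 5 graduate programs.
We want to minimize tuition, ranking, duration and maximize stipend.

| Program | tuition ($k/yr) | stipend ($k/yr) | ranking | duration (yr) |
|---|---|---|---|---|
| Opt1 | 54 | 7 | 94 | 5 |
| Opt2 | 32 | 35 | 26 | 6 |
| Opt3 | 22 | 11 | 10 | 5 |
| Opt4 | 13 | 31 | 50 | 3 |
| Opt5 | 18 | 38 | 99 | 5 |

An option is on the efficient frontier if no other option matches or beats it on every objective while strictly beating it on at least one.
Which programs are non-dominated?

Opt2, Opt3, Opt4, Opt5

Opt1: dominated by Opt3 (tuition 22≤54, stipend 11≥7, ranking 10≤94, duration 5≤5).
Opt2: not dominated.
Opt3: not dominated (best ranking).
Opt4: not dominated (best tuition).
Opt5: not dominated (best stipend).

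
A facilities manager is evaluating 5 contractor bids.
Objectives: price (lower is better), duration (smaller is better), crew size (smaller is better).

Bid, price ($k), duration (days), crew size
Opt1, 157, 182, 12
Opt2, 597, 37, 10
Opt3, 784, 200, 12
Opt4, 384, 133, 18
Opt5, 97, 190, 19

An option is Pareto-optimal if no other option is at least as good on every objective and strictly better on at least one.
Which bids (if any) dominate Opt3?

Opt1, Opt2

Opt1: price 157≤784, duration 182≤200, crew size 12≤12 — dominates Opt3.
Opt2: price 597≤784, duration 37≤200, crew size 10≤12 — dominates Opt3.
Others (Opt4, Opt5) are each worse than Opt3 on at least one objective.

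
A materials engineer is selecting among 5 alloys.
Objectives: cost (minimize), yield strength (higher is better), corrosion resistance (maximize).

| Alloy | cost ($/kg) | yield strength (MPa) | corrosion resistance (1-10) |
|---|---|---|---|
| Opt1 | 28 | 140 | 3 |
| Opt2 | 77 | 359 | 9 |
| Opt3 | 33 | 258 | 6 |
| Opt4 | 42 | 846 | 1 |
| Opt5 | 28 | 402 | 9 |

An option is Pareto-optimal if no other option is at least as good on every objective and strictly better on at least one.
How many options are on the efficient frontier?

Opt1: dominated by Opt5 (cost 28≤28, yield strength 402≥140, corrosion resistance 9≥3).
Opt2: dominated by Opt5 (cost 28≤77, yield strength 402≥359, corrosion resistance 9≥9).
Opt3: dominated by Opt5 (cost 28≤33, yield strength 402≥258, corrosion resistance 9≥6).
Opt4: not dominated (best yield strength).
Opt5: not dominated.
Pareto-optimal: Opt4, Opt5 → 2.

2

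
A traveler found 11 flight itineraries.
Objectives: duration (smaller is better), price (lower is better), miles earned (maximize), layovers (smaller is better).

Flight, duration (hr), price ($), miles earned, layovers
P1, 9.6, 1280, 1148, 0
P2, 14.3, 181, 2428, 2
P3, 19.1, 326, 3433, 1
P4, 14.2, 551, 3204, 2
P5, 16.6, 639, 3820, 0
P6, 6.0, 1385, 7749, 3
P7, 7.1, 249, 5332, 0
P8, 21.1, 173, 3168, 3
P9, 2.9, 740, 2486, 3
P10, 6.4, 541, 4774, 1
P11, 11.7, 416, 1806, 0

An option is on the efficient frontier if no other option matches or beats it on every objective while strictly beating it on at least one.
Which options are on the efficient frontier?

P2, P6, P7, P8, P9, P10

P1: dominated by P7 (duration 7.1≤9.6, price 249≤1280, miles earned 5332≥1148, layovers 0≤0).
P2: not dominated.
P3: dominated by P7 (duration 7.1≤19.1, price 249≤326, miles earned 5332≥3433, layovers 0≤1).
P4: dominated by P7 (duration 7.1≤14.2, price 249≤551, miles earned 5332≥3204, layovers 0≤2).
P5: dominated by P7 (duration 7.1≤16.6, price 249≤639, miles earned 5332≥3820, layovers 0≤0).
P6: not dominated (best miles earned).
P7: not dominated.
P8: not dominated (best price).
P9: not dominated (best duration).
P10: not dominated.
P11: dominated by P7 (duration 7.1≤11.7, price 249≤416, miles earned 5332≥1806, layovers 0≤0).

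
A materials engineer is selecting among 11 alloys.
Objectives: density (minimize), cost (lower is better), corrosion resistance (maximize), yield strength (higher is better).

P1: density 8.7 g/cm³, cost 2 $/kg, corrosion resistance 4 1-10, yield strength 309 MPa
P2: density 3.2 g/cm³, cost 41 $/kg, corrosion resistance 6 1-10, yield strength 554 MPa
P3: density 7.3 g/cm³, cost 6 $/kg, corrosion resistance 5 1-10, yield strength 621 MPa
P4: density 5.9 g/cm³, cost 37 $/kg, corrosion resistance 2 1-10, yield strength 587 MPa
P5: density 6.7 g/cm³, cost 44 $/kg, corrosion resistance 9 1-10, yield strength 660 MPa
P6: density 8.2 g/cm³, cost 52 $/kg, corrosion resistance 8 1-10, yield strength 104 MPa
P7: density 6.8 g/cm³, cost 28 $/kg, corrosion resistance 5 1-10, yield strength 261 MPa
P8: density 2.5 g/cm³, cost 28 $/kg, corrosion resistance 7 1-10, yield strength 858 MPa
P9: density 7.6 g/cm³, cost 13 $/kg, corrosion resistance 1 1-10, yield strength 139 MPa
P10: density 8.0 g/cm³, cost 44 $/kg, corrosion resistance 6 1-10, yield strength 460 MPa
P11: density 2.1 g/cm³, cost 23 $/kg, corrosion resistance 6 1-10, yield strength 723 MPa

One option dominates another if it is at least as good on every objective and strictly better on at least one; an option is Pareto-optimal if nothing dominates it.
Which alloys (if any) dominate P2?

P8, P11

P8: density 2.5≤3.2, cost 28≤41, corrosion resistance 7≥6, yield strength 858≥554 — dominates P2.
P11: density 2.1≤3.2, cost 23≤41, corrosion resistance 6≥6, yield strength 723≥554 — dominates P2.
Others (P1, P3, P4, P5, P6, P7, P9, P10) are each worse than P2 on at least one objective.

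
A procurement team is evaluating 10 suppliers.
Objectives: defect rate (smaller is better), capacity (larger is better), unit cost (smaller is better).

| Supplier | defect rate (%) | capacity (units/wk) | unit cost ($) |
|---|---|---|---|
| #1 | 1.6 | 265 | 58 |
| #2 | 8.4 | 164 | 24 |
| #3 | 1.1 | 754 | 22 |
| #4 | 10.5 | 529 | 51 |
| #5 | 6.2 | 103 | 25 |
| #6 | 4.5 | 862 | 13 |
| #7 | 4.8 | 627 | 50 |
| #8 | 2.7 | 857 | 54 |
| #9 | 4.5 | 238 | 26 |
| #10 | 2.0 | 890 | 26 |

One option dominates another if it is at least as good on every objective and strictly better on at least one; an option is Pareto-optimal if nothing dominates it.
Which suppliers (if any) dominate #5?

#3, #6

#3: defect rate 1.1≤6.2, capacity 754≥103, unit cost 22≤25 — dominates #5.
#6: defect rate 4.5≤6.2, capacity 862≥103, unit cost 13≤25 — dominates #5.
Others (#1, #2, #4, #7, #8, #9, #10) are each worse than #5 on at least one objective.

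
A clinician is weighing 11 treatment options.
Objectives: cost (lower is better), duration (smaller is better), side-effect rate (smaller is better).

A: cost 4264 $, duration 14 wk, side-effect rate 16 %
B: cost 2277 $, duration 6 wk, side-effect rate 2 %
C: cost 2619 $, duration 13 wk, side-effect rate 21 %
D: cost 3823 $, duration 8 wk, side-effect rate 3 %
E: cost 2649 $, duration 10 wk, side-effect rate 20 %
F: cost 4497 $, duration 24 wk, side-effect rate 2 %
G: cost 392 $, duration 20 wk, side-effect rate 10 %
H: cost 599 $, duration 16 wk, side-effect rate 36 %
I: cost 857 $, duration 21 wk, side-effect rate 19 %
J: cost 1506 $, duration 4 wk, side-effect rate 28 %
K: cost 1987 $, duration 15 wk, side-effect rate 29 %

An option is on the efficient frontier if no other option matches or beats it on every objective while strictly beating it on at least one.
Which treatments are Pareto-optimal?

B, G, H, J

A: dominated by B (cost 2277≤4264, duration 6≤14, side-effect rate 2≤16).
B: not dominated.
C: dominated by B (cost 2277≤2619, duration 6≤13, side-effect rate 2≤21).
D: dominated by B (cost 2277≤3823, duration 6≤8, side-effect rate 2≤3).
E: dominated by B (cost 2277≤2649, duration 6≤10, side-effect rate 2≤20).
F: dominated by B (cost 2277≤4497, duration 6≤24, side-effect rate 2≤2).
G: not dominated (best cost).
H: not dominated.
I: dominated by G (cost 392≤857, duration 20≤21, side-effect rate 10≤19).
J: not dominated (best duration).
K: dominated by J (cost 1506≤1987, duration 4≤15, side-effect rate 28≤29).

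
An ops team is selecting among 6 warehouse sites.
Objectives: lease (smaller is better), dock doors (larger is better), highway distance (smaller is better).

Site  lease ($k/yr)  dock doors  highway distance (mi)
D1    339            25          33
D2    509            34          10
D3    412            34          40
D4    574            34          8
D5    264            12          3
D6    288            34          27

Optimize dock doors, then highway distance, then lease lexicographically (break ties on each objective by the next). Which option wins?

D4

First maximize dock doors: best is 34, kept {D2, D3, D4, D6}.
Then minimize highway distance: best is 8, kept {D4}.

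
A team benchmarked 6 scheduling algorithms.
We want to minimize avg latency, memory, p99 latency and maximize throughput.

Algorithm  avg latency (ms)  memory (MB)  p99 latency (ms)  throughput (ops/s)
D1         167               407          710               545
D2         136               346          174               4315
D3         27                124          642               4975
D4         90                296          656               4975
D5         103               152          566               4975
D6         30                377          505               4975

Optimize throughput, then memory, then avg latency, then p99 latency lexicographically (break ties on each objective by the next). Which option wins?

D3

First maximize throughput: best is 4975, kept {D3, D4, D5, D6}.
Then minimize memory: best is 124, kept {D3}.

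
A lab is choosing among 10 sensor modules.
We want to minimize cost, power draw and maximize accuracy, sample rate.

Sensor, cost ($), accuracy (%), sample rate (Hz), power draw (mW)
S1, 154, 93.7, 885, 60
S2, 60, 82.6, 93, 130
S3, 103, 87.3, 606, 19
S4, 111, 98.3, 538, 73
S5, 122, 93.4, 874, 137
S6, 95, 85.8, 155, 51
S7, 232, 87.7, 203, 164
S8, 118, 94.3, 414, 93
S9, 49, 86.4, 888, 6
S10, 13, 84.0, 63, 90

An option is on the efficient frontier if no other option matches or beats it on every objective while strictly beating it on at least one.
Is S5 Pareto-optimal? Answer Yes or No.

S1: worse on cost (154 vs 122).
S2: worse on accuracy (82.6 vs 93.4).
S3: worse on accuracy (87.3 vs 93.4).
S4: worse on sample rate (538 vs 874).
S6: worse on accuracy (85.8 vs 93.4).
S7: worse on cost (232 vs 122).
S8: worse on sample rate (414 vs 874).
S9: worse on accuracy (86.4 vs 93.4).
S10: worse on accuracy (84.0 vs 93.4).
No option is at least as good as S5 on every objective and strictly better on one.

Yes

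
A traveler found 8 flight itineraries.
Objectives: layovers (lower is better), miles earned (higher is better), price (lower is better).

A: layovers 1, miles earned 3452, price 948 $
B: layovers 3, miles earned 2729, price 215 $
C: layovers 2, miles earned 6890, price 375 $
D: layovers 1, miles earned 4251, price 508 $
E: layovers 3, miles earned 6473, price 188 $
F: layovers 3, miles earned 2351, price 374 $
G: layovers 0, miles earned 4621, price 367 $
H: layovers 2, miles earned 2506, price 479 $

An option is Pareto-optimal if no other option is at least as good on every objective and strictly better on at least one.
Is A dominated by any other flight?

D vs A: layovers 1≤1, miles earned 4251≥3452, price 508≤948 — D is at least as good on every objective and strictly better on at least one, so D dominates A.

Yes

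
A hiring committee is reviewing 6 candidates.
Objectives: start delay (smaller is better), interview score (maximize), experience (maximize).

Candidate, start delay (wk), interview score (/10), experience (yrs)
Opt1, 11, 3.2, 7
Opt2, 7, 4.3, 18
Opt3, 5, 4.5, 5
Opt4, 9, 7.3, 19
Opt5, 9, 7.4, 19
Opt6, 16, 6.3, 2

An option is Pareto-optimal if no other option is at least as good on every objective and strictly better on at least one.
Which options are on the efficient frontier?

Opt1: dominated by Opt2 (start delay 7≤11, interview score 4.3≥3.2, experience 18≥7).
Opt2: not dominated.
Opt3: not dominated (best start delay).
Opt4: dominated by Opt5 (start delay 9≤9, interview score 7.4≥7.3, experience 19≥19).
Opt5: not dominated (best interview score).
Opt6: dominated by Opt4 (start delay 9≤16, interview score 7.3≥6.3, experience 19≥2).

Opt2, Opt3, Opt5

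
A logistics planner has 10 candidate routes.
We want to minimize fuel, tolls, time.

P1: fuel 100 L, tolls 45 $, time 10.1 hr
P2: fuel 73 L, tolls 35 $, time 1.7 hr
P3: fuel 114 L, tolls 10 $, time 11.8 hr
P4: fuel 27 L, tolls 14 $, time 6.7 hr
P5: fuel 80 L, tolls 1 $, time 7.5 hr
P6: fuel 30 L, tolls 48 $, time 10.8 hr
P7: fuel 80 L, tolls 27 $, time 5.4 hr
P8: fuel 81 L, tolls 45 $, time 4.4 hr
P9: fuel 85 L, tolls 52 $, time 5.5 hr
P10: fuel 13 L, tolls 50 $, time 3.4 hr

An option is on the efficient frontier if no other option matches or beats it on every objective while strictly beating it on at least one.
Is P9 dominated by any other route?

Yes

P2 vs P9: fuel 73≤85, tolls 35≤52, time 1.7≤5.5 — P2 is at least as good on every objective and strictly better on at least one, so P2 dominates P9.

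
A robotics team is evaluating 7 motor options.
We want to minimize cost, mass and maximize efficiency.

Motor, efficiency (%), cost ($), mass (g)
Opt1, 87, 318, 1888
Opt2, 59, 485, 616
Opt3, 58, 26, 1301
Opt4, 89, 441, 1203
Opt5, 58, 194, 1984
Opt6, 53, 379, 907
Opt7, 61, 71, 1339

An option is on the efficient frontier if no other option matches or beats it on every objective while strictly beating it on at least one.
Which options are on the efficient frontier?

Opt1, Opt2, Opt3, Opt4, Opt6, Opt7

Opt1: not dominated.
Opt2: not dominated (best mass).
Opt3: not dominated (best cost).
Opt4: not dominated (best efficiency).
Opt5: dominated by Opt3 (efficiency 58≥58, cost 26≤194, mass 1301≤1984).
Opt6: not dominated.
Opt7: not dominated.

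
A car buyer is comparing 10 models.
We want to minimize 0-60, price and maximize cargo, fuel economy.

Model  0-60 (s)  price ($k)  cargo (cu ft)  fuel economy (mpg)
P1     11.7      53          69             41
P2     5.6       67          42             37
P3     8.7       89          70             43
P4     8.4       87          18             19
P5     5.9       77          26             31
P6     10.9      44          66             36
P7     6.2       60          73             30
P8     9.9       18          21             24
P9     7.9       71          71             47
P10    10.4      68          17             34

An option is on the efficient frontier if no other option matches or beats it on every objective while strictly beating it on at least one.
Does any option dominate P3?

Yes

P9 vs P3: 0-60 7.9≤8.7, price 71≤89, cargo 71≥70, fuel economy 47≥43 — P9 is at least as good on every objective and strictly better on at least one, so P9 dominates P3.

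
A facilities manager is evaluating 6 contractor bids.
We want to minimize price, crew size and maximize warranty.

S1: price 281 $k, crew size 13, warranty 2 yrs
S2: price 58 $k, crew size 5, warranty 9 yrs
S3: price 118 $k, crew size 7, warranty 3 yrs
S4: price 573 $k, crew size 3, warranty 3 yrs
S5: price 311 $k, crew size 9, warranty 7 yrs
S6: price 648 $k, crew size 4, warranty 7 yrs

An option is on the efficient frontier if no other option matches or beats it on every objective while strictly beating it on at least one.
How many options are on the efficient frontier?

S1: dominated by S2 (price 58≤281, crew size 5≤13, warranty 9≥2).
S2: not dominated (best price).
S3: dominated by S2 (price 58≤118, crew size 5≤7, warranty 9≥3).
S4: not dominated (best crew size).
S5: dominated by S2 (price 58≤311, crew size 5≤9, warranty 9≥7).
S6: not dominated.
Pareto-optimal: S2, S4, S6 → 3.

3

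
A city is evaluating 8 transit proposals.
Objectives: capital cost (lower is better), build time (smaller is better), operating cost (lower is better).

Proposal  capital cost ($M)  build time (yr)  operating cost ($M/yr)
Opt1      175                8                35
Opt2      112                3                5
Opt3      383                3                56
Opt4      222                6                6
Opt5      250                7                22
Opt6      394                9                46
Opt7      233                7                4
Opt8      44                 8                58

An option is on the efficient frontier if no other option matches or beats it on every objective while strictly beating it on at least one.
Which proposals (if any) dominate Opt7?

Opt1: worse on build time (8 vs 7).
Opt2: worse on operating cost (5 vs 4).
Opt3: worse on capital cost (383 vs 233).
Opt4: worse on operating cost (6 vs 4).
Opt5: worse on capital cost (250 vs 233).
Opt6: worse on capital cost (394 vs 233).
Opt8: worse on build time (8 vs 7).
No option dominates Opt7.

none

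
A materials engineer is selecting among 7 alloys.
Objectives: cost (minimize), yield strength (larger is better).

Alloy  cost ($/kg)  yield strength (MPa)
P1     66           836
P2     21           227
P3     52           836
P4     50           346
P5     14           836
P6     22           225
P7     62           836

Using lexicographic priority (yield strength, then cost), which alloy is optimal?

First maximize yield strength: best is 836, kept {P1, P3, P5, P7}.
Then minimize cost: best is 14, kept {P5}.

P5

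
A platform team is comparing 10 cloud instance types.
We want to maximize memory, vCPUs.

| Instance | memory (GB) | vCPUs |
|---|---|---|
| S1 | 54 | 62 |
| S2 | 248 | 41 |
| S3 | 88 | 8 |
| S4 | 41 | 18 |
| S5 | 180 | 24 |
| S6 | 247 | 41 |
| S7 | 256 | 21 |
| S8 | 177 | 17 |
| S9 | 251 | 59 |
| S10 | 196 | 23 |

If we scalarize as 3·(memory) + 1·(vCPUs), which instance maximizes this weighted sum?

S1: 3·54 + 1·62 = 224
S2: 3·248 + 1·41 = 785
S3: 3·88 + 1·8 = 272
S4: 3·41 + 1·18 = 141
S5: 3·180 + 1·24 = 564
S6: 3·247 + 1·41 = 782
S7: 3·256 + 1·21 = 789
S8: 3·177 + 1·17 = 548
S9: 3·251 + 1·59 = 812
S10: 3·196 + 1·23 = 611
Highest: S9 at 812.

S9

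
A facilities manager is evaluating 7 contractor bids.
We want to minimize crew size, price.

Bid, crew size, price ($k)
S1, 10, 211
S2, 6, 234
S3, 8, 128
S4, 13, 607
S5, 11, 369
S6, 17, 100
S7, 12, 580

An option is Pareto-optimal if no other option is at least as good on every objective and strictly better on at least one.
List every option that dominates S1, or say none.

S3

S3: crew size 8≤10, price 128≤211 — dominates S1.
Others (S2, S4, S5, S6, S7) are each worse than S1 on at least one objective.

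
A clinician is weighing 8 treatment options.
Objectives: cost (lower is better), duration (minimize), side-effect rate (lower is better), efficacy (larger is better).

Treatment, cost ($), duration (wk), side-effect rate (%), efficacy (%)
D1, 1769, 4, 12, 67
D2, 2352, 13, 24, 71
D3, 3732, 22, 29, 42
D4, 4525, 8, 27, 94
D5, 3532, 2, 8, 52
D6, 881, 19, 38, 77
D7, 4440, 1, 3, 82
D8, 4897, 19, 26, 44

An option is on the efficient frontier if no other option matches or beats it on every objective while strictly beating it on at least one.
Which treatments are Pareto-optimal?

D1: not dominated.
D2: not dominated.
D3: dominated by D1 (cost 1769≤3732, duration 4≤22, side-effect rate 12≤29, efficacy 67≥42).
D4: not dominated (best efficacy).
D5: not dominated.
D6: not dominated (best cost).
D7: not dominated (best duration).
D8: dominated by D1 (cost 1769≤4897, duration 4≤19, side-effect rate 12≤26, efficacy 67≥44).

D1, D2, D4, D5, D6, D7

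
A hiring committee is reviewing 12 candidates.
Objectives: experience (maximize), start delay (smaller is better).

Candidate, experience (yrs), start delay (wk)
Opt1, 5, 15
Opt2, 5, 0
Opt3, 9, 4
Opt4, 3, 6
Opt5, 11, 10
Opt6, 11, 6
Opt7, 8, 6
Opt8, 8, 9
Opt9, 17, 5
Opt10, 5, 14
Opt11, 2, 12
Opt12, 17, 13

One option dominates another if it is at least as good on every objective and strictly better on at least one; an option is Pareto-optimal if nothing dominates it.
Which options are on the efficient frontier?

Opt2, Opt3, Opt9

Opt1: dominated by Opt2 (experience 5≥5, start delay 0≤15).
Opt2: not dominated (best start delay).
Opt3: not dominated.
Opt4: dominated by Opt2 (experience 5≥3, start delay 0≤6).
Opt5: dominated by Opt6 (experience 11≥11, start delay 6≤10).
Opt6: dominated by Opt9 (experience 17≥11, start delay 5≤6).
Opt7: dominated by Opt3 (experience 9≥8, start delay 4≤6).
Opt8: dominated by Opt3 (experience 9≥8, start delay 4≤9).
Opt9: not dominated.
Opt10: dominated by Opt2 (experience 5≥5, start delay 0≤14).
Opt11: dominated by Opt2 (experience 5≥2, start delay 0≤12).
Opt12: dominated by Opt9 (experience 17≥17, start delay 5≤13).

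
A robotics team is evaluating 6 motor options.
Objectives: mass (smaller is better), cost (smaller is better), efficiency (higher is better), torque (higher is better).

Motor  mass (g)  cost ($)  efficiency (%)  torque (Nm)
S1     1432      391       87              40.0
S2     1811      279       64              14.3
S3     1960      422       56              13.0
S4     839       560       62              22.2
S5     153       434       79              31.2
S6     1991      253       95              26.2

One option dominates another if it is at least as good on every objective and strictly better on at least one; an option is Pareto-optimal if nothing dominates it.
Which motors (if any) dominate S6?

S1: worse on cost (391 vs 253).
S2: worse on cost (279 vs 253).
S3: worse on cost (422 vs 253).
S4: worse on cost (560 vs 253).
S5: worse on cost (434 vs 253).
No option dominates S6.

none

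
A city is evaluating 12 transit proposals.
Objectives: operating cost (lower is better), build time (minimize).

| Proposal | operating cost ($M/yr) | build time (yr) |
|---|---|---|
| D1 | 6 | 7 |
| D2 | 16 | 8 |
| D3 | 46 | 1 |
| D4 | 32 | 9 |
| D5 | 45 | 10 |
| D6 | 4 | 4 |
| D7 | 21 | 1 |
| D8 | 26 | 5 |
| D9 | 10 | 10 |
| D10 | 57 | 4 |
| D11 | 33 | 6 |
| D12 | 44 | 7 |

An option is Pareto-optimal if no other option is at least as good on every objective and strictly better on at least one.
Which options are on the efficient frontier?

D1: dominated by D6 (operating cost 4≤6, build time 4≤7).
D2: dominated by D1 (operating cost 6≤16, build time 7≤8).
D3: dominated by D7 (operating cost 21≤46, build time 1≤1).
D4: dominated by D1 (operating cost 6≤32, build time 7≤9).
D5: dominated by D1 (operating cost 6≤45, build time 7≤10).
D6: not dominated (best operating cost).
D7: not dominated.
D8: dominated by D6 (operating cost 4≤26, build time 4≤5).
D9: dominated by D1 (operating cost 6≤10, build time 7≤10).
D10: dominated by D3 (operating cost 46≤57, build time 1≤4).
D11: dominated by D6 (operating cost 4≤33, build time 4≤6).
D12: dominated by D1 (operating cost 6≤44, build time 7≤7).

D6, D7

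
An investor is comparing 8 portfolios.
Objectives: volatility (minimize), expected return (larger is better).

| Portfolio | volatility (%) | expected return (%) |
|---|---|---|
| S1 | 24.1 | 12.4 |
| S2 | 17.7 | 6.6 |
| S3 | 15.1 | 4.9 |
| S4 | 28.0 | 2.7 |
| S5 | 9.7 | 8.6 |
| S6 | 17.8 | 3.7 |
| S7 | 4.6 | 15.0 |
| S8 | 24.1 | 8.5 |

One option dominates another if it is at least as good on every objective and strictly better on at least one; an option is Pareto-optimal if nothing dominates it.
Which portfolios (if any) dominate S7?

none

S1: worse on volatility (24.1 vs 4.6).
S2: worse on volatility (17.7 vs 4.6).
S3: worse on volatility (15.1 vs 4.6).
S4: worse on volatility (28.0 vs 4.6).
S5: worse on volatility (9.7 vs 4.6).
S6: worse on volatility (17.8 vs 4.6).
S8: worse on volatility (24.1 vs 4.6).
No option dominates S7.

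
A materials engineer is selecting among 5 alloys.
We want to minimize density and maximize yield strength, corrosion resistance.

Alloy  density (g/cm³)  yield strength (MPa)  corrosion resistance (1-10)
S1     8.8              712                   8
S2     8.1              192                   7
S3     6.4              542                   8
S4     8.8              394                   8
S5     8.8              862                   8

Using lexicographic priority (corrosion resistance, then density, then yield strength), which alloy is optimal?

First maximize corrosion resistance: best is 8, kept {S1, S3, S4, S5}.
Then minimize density: best is 6.4, kept {S3}.

S3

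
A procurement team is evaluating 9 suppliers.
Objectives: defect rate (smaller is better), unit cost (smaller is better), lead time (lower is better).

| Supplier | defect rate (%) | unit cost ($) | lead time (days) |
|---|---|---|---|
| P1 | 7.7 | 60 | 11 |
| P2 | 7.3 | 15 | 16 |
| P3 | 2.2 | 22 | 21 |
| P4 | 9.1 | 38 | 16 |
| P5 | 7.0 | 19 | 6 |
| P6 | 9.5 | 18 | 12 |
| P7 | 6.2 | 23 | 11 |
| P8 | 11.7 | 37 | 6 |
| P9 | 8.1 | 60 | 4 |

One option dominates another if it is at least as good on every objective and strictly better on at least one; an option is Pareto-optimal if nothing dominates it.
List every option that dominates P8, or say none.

P5: defect rate 7.0≤11.7, unit cost 19≤37, lead time 6≤6 — dominates P8.
Others (P1, P2, P3, P4, P6, P7, P9) are each worse than P8 on at least one objective.

P5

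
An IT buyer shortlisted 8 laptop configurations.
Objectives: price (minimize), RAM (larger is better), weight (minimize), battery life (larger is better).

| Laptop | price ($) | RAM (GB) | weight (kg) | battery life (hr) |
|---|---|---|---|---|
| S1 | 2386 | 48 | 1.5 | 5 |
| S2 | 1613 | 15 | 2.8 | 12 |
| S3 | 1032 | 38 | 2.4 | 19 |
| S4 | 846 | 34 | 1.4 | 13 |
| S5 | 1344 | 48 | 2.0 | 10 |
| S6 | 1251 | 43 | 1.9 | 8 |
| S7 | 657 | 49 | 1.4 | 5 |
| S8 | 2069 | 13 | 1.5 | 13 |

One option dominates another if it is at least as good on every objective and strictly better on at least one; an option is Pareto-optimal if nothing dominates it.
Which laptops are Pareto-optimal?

S3, S4, S5, S6, S7

S1: dominated by S7 (price 657≤2386, RAM 49≥48, weight 1.4≤1.5, battery life 5≥5).
S2: dominated by S3 (price 1032≤1613, RAM 38≥15, weight 2.4≤2.8, battery life 19≥12).
S3: not dominated (best battery life).
S4: not dominated.
S5: not dominated.
S6: not dominated.
S7: not dominated (best price).
S8: dominated by S4 (price 846≤2069, RAM 34≥13, weight 1.4≤1.5, battery life 13≥13).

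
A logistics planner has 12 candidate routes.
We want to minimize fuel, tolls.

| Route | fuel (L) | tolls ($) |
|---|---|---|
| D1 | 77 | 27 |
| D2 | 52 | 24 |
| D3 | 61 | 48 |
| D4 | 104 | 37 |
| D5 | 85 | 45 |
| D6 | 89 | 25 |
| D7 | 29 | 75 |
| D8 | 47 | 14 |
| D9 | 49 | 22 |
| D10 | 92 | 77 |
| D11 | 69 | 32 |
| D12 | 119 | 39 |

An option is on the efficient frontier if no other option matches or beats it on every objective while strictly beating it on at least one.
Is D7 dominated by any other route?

D1: worse on fuel (77 vs 29).
D2: worse on fuel (52 vs 29).
D3: worse on fuel (61 vs 29).
D4: worse on fuel (104 vs 29).
D5: worse on fuel (85 vs 29).
D6: worse on fuel (89 vs 29).
D8: worse on fuel (47 vs 29).
D9: worse on fuel (49 vs 29).
D10: worse on fuel (92 vs 29).
D11: worse on fuel (69 vs 29).
D12: worse on fuel (119 vs 29).
No option is at least as good as D7 on every objective and strictly better on one.

No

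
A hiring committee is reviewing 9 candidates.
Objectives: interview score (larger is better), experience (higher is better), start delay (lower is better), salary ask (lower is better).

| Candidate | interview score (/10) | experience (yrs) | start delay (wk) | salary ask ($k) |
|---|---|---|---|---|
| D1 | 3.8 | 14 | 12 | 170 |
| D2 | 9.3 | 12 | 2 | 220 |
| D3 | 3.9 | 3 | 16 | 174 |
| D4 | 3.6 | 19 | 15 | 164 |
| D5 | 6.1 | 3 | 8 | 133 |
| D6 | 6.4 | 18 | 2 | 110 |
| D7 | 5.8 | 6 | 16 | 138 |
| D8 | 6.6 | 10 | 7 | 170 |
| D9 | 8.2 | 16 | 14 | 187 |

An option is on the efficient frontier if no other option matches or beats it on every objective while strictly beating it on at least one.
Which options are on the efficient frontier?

D2, D4, D6, D8, D9

D1: dominated by D6 (interview score 6.4≥3.8, experience 18≥14, start delay 2≤12, salary ask 110≤170).
D2: not dominated (best interview score).
D3: dominated by D5 (interview score 6.1≥3.9, experience 3≥3, start delay 8≤16, salary ask 133≤174).
D4: not dominated (best experience).
D5: dominated by D6 (interview score 6.4≥6.1, experience 18≥3, start delay 2≤8, salary ask 110≤133).
D6: not dominated (best salary ask).
D7: dominated by D6 (interview score 6.4≥5.8, experience 18≥6, start delay 2≤16, salary ask 110≤138).
D8: not dominated.
D9: not dominated.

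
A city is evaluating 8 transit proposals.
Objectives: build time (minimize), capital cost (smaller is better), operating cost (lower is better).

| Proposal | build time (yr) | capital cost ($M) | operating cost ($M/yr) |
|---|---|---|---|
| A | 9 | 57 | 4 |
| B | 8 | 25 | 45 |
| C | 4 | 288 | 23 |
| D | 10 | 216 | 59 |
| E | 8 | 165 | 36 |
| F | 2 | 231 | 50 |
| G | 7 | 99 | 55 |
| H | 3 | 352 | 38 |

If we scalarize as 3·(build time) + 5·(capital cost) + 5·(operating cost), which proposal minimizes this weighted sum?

A: 3·9 + 5·57 + 5·4 = 332
B: 3·8 + 5·25 + 5·45 = 374
C: 3·4 + 5·288 + 5·23 = 1567
D: 3·10 + 5·216 + 5·59 = 1405
E: 3·8 + 5·165 + 5·36 = 1029
F: 3·2 + 5·231 + 5·50 = 1411
G: 3·7 + 5·99 + 5·55 = 791
H: 3·3 + 5·352 + 5·38 = 1959
Lowest: A at 332.

A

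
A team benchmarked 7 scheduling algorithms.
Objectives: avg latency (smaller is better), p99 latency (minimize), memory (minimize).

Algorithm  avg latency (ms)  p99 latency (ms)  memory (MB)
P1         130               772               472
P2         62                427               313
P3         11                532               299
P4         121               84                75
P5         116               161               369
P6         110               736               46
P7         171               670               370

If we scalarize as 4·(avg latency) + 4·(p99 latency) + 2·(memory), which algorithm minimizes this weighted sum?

P4

P1: 4·130 + 4·772 + 2·472 = 4552
P2: 4·62 + 4·427 + 2·313 = 2582
P3: 4·11 + 4·532 + 2·299 = 2770
P4: 4·121 + 4·84 + 2·75 = 970
P5: 4·116 + 4·161 + 2·369 = 1846
P6: 4·110 + 4·736 + 2·46 = 3476
P7: 4·171 + 4·670 + 2·370 = 4104
Lowest: P4 at 970.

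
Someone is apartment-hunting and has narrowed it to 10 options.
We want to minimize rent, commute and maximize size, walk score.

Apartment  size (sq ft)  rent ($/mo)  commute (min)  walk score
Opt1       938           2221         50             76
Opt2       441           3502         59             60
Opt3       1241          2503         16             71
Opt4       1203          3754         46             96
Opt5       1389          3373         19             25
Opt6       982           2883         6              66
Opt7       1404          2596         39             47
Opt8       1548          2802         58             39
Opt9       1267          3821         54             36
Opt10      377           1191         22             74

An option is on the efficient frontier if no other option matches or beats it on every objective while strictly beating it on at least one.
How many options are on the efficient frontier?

Opt1: not dominated.
Opt2: dominated by Opt1 (size 938≥441, rent 2221≤3502, commute 50≤59, walk score 76≥60).
Opt3: not dominated.
Opt4: not dominated (best walk score).
Opt5: not dominated.
Opt6: not dominated (best commute).
Opt7: not dominated.
Opt8: not dominated (best size).
Opt9: dominated by Opt7 (size 1404≥1267, rent 2596≤3821, commute 39≤54, walk score 47≥36).
Opt10: not dominated (best rent).
Pareto-optimal: Opt1, Opt3, Opt4, Opt5, Opt6, Opt7, Opt8, Opt10 → 8.

8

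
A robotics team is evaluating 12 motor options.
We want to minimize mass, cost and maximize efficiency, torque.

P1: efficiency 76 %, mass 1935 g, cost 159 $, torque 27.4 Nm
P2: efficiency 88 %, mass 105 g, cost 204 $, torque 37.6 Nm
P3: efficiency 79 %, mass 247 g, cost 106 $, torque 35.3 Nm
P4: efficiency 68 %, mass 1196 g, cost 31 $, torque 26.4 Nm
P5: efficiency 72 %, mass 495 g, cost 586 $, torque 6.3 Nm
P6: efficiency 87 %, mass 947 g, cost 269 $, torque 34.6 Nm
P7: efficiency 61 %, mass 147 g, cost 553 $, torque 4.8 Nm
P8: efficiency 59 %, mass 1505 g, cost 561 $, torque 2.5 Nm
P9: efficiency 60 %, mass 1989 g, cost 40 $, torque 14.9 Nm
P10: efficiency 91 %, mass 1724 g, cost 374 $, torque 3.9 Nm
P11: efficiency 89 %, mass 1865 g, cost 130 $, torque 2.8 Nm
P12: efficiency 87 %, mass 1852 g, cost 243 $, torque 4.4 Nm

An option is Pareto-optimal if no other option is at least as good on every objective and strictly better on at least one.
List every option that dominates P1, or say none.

P3

P3: efficiency 79≥76, mass 247≤1935, cost 106≤159, torque 35.3≥27.4 — dominates P1.
Others (P2, P4, P5, P6, P7, P8, P9, P10, P11, P12) are each worse than P1 on at least one objective.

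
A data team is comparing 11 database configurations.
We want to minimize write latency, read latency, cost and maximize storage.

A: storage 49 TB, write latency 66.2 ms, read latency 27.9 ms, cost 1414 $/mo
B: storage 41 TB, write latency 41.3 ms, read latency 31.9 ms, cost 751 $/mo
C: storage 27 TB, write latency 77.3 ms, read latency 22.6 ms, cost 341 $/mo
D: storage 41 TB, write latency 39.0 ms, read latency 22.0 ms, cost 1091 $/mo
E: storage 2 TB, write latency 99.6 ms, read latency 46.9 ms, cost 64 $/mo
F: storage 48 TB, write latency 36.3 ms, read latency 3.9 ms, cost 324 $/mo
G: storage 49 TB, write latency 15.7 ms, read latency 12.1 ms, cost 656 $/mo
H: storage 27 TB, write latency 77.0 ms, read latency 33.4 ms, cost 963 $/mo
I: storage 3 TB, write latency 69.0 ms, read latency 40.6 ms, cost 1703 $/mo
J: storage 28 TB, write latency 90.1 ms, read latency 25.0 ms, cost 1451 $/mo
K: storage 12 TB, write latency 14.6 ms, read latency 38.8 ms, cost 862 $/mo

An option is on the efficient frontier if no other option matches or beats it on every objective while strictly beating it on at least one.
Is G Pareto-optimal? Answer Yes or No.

Yes

A: worse on write latency (66.2 vs 15.7).
B: worse on storage (41 vs 49).
C: worse on storage (27 vs 49).
D: worse on storage (41 vs 49).
E: worse on storage (2 vs 49).
F: worse on storage (48 vs 49).
H: worse on storage (27 vs 49).
I: worse on storage (3 vs 49).
J: worse on storage (28 vs 49).
K: worse on storage (12 vs 49).
No option is at least as good as G on every objective and strictly better on one.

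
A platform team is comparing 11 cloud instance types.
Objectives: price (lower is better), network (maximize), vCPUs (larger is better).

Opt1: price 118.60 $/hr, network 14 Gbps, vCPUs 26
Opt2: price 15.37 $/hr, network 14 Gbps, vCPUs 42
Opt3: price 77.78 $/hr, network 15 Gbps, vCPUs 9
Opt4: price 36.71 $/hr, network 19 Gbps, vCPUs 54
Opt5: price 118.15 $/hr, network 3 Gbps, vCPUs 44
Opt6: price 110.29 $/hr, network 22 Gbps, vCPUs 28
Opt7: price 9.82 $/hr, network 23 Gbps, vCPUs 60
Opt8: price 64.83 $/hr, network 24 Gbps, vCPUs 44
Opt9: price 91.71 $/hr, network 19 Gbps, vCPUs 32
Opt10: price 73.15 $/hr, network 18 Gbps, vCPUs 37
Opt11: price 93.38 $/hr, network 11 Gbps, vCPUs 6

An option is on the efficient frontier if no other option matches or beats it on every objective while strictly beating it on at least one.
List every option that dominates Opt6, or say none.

Opt7: price 9.82≤110.29, network 23≥22, vCPUs 60≥28 — dominates Opt6.
Opt8: price 64.83≤110.29, network 24≥22, vCPUs 44≥28 — dominates Opt6.
Others (Opt1, Opt2, Opt3, Opt4, Opt5, Opt9, Opt10, Opt11) are each worse than Opt6 on at least one objective.

Opt7, Opt8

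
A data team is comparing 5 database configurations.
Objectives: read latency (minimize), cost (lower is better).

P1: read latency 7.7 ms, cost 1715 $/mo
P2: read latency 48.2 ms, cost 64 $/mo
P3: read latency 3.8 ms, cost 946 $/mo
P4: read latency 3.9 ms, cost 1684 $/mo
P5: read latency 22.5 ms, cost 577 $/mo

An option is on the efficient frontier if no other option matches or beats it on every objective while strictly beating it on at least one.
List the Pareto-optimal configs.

P2, P3, P5

P1: dominated by P3 (read latency 3.8≤7.7, cost 946≤1715).
P2: not dominated (best cost).
P3: not dominated (best read latency).
P4: dominated by P3 (read latency 3.8≤3.9, cost 946≤1684).
P5: not dominated.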